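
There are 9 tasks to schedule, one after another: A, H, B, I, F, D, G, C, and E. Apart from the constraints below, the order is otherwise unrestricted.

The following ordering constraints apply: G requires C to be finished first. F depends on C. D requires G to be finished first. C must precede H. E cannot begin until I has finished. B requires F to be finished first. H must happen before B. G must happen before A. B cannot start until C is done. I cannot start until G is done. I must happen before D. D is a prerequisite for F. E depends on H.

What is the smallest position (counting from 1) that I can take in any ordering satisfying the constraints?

3

The tasks that are forced before I, directly or transitively, are G, C. That's 2 tasks.
With 2 mandatory predecessors, the earliest I can sit is position 2+1 = 3, and placing just those 2 first achieves it.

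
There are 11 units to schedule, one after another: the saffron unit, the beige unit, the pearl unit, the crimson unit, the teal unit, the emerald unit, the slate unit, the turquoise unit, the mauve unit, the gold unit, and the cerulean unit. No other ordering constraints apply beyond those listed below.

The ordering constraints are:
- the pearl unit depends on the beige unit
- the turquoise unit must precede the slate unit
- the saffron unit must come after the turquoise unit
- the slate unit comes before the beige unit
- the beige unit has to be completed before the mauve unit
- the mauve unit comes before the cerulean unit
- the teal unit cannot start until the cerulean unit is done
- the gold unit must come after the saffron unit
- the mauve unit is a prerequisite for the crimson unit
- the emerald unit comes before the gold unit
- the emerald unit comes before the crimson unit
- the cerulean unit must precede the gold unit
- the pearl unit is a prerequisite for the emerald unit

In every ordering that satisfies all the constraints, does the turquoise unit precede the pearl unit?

Yes

There is a constraint chain the turquoise unit → the slate unit → the beige unit → the pearl unit.
Hence the turquoise unit necessarily comes before the pearl unit.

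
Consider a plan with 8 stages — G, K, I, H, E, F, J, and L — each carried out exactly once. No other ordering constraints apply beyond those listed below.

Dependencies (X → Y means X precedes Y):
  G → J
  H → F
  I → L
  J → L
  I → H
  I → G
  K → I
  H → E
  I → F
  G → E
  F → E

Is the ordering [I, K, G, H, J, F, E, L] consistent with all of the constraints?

No

The sequence places I ahead of K.
Since K is required before I, the ordering is invalid.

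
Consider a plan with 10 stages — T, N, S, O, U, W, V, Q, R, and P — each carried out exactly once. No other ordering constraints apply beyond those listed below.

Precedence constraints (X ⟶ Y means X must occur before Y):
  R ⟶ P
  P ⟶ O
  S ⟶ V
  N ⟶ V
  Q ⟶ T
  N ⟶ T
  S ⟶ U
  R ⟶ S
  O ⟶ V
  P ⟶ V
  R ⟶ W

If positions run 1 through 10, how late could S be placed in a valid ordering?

8

The stages that are forced after S, directly or by a chain of constraints, are U, V. That's 2 stages.
So at least 2 stages follow S, putting S no later than position 8. That position is achievable by scheduling everything else first.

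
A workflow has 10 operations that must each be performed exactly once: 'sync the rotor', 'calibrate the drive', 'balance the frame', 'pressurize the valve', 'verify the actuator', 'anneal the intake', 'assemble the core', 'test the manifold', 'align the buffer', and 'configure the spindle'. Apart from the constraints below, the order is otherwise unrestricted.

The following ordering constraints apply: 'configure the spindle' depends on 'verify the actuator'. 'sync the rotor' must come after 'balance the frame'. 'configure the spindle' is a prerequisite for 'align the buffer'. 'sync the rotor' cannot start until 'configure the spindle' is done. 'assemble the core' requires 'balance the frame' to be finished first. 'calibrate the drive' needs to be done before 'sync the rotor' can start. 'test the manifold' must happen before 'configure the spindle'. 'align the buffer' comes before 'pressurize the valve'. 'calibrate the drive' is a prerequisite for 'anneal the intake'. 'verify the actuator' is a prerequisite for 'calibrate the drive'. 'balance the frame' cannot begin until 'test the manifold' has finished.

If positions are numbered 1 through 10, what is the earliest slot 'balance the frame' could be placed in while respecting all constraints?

2

Working backwards through the constraints from 'balance the frame', its only required predecessor is 'test the manifold'.
With 1 mandatory predecessor, the earliest 'balance the frame' can sit is position 1+1 = 2, and placing just that one first achieves it.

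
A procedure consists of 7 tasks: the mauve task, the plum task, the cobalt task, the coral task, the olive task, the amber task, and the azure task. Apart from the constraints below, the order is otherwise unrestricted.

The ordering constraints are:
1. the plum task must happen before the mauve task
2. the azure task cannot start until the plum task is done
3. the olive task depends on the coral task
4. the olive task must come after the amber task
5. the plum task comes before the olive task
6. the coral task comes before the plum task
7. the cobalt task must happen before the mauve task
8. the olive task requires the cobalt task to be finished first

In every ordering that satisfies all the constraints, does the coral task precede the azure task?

Yes

Chaining the stated constraints: the coral task → the plum task → the azure task.
That forces the coral task before the azure task in every valid schedule.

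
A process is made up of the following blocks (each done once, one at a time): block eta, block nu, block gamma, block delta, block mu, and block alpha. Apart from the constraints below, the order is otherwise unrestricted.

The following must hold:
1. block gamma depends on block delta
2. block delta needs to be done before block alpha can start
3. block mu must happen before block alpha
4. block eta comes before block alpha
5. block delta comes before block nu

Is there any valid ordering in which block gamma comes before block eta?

The constraints leave block gamma and block eta unordered relative to each other; nothing requires block eta earlier.
So a valid ordering placing block gamma earlier than block eta exists.

Yes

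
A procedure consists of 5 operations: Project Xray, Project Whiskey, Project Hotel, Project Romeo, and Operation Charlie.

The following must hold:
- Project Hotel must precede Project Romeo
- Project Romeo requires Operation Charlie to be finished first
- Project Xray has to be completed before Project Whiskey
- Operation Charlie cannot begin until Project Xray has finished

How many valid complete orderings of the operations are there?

2 operations have no prerequisites (Project Xray, Project Hotel), so any of them could come first.
Systematically extending each partial ordering one operation at a time and counting, there are 11 complete orderings.

11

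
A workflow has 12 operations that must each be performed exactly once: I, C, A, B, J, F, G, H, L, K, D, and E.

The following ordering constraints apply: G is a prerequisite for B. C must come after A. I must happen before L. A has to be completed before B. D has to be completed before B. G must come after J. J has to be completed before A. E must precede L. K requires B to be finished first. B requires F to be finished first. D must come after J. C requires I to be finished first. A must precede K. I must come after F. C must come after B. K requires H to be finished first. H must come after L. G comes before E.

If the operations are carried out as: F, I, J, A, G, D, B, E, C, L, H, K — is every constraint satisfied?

Yes

Every stated constraint is respected: I sits at position 2, ahead of L at position 10, and each of the other listed pairs likewise has the predecessor earlier in the sequence.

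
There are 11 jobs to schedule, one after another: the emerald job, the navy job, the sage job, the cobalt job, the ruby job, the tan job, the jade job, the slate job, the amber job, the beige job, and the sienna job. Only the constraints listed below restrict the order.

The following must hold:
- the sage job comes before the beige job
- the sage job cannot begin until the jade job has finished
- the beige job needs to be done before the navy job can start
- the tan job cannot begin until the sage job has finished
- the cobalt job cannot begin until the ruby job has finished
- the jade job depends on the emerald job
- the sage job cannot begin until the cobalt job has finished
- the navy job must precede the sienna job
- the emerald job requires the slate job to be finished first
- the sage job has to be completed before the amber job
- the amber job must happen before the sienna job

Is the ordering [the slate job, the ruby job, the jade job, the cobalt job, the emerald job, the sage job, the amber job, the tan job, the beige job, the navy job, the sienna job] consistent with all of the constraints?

In the proposed order, the jade job appears before the emerald job.
But one of the constraints requires the emerald job before the jade job, so this ordering violates it.

No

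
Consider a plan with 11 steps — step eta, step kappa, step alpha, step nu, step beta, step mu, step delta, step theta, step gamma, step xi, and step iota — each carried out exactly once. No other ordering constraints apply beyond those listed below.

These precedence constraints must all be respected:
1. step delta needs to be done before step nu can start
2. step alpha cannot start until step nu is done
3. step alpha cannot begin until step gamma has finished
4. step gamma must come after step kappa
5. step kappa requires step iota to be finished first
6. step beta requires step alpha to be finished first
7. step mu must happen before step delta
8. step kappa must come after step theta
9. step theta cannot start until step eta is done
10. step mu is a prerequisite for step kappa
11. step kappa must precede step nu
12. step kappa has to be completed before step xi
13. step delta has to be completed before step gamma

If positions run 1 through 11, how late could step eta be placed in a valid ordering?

4

Every step that must follow step eta has to come after it. Tracing all chains starting from step eta, those steps are: step kappa, step alpha, step nu, step beta, step theta, step gamma, step xi — 7 in total.
So at least 7 steps follow step eta, putting step eta no later than position 4. That position is achievable by scheduling everything else first.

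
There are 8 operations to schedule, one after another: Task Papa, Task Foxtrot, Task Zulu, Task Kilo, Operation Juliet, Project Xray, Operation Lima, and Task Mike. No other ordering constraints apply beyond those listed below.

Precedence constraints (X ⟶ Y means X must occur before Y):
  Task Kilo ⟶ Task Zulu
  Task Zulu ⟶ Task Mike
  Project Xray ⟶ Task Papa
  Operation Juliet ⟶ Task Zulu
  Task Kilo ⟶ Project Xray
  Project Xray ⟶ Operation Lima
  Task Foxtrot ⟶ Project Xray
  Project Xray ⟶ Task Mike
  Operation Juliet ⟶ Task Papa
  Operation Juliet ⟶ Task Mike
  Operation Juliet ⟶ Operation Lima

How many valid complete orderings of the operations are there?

The operations with no prerequisites are Task Foxtrot, Task Kilo, Operation Juliet; any of them can be placed first.
Counting all ways to extend the partial order to a total order gives 144.

144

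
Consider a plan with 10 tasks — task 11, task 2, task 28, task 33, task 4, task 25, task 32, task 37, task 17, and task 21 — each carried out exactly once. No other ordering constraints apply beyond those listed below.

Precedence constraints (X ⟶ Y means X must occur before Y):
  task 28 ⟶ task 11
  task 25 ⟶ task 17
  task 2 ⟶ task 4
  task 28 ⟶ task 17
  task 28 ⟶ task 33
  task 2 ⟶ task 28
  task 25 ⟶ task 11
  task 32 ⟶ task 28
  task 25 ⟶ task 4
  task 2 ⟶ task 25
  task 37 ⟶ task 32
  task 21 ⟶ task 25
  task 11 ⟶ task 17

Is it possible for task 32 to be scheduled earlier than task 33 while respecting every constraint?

The constraints force task 32 before task 33, so yes — every valid ordering has task 32 earlier.

Yes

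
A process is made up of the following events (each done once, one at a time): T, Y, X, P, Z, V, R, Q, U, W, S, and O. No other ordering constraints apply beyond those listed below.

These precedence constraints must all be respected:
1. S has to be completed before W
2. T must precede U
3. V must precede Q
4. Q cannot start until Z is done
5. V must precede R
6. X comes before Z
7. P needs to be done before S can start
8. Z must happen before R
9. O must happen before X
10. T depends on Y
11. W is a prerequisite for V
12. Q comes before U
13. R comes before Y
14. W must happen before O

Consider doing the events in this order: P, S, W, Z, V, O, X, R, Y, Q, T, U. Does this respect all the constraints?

Here X comes after Z.
But one of the constraints requires X before Z, so this ordering violates it.

No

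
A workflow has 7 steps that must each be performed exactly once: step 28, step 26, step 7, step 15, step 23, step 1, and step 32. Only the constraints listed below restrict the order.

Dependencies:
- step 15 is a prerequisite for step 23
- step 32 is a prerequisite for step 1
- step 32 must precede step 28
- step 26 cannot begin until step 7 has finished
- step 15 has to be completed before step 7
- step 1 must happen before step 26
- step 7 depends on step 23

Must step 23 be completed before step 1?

Nothing in the constraints links step 23 and step 1; they are unordered relative to each other.
A valid ordering placing step 1 before step 23 exists, so the answer is no.

No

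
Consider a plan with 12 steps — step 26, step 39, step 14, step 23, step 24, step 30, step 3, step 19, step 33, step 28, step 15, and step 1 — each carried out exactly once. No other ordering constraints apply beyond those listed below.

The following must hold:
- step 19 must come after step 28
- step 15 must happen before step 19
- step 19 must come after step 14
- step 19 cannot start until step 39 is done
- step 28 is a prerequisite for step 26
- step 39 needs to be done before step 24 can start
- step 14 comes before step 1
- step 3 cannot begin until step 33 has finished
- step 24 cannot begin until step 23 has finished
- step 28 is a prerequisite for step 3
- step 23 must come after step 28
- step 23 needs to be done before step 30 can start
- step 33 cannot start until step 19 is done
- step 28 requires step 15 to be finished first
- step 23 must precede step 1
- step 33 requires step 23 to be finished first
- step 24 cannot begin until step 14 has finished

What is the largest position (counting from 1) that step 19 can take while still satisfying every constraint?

Following every chain forward from step 19, the steps that must come later are step 3, step 33 — 2 of them.
So at least 2 steps follow step 19, putting step 19 no later than position 10. That position is achievable by scheduling everything else first.

10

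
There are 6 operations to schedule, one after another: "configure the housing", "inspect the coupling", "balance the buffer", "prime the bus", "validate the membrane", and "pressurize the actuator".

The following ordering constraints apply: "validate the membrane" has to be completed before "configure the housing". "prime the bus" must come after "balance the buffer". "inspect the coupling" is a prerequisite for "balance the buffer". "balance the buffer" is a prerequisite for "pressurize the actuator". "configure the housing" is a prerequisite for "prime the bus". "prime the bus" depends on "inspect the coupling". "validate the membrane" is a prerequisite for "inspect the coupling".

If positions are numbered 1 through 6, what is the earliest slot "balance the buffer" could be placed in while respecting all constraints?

3

Every operation that must precede "balance the buffer" has to come before it. Tracing all chains that end at "balance the buffer", those operations are: "inspect the coupling", "validate the membrane" — 2 in total.
With 2 mandatory predecessors, the earliest "balance the buffer" can sit is position 2+1 = 3, and placing just those 2 first achieves it.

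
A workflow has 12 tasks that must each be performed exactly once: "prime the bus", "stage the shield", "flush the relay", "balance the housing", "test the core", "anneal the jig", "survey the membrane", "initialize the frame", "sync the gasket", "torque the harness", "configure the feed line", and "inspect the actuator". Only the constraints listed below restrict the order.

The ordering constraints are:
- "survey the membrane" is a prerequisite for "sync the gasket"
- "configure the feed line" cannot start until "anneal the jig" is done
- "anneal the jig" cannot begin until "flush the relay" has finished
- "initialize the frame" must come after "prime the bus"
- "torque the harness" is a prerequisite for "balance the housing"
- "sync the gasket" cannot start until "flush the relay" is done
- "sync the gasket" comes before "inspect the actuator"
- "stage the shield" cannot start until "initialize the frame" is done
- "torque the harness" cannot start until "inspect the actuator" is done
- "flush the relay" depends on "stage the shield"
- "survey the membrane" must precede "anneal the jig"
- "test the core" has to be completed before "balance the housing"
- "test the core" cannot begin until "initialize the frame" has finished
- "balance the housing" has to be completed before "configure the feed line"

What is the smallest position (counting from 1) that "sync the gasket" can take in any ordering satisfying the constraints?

6

Every task that must precede "sync the gasket" has to come before it. Tracing all chains that end at "sync the gasket", those tasks are: "prime the bus", "stage the shield", "flush the relay", "survey the membrane", "initialize the frame" — 5 in total.
With 5 mandatory predecessors, the earliest "sync the gasket" can sit is position 5+1 = 6, and placing just those 5 first achieves it.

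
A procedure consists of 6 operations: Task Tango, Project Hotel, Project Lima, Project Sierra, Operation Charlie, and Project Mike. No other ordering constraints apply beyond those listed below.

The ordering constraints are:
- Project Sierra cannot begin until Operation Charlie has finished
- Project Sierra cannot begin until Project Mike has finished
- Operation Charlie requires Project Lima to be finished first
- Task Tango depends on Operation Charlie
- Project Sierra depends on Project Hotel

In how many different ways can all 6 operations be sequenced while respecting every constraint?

32

3 operations have no prerequisites (Project Hotel, Project Lima, Project Mike), so any of them could come first.
Systematically extending each partial ordering one operation at a time and counting, there are 32 complete orderings.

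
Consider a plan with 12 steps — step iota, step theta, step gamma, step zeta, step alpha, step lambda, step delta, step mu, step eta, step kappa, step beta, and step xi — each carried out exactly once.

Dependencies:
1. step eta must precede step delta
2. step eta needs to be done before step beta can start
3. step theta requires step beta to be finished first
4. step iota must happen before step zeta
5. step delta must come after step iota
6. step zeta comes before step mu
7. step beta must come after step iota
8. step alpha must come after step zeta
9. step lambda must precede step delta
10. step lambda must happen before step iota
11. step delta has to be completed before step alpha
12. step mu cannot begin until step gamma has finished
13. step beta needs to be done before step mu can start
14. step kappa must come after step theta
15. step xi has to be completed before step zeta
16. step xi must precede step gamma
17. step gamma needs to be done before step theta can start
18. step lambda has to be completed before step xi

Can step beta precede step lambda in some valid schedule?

No

There is a dependency chain step lambda → step iota → step beta, so step beta always comes after step lambda.
So no valid ordering can have step beta before step lambda.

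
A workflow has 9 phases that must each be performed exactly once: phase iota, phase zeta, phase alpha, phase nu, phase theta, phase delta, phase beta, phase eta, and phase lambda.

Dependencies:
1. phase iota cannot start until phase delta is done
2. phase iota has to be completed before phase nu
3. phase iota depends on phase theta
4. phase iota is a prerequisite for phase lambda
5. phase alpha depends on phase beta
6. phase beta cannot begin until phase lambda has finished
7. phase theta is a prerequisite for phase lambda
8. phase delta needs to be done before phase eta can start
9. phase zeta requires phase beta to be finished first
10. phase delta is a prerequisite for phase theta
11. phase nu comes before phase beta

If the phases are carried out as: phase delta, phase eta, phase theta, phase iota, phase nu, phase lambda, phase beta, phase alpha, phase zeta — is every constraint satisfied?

Yes

Checking each listed constraint against this order: for instance, phase delta is in position 1 and phase iota in position 4, so that constraint holds — and the remaining constraints check out the same way.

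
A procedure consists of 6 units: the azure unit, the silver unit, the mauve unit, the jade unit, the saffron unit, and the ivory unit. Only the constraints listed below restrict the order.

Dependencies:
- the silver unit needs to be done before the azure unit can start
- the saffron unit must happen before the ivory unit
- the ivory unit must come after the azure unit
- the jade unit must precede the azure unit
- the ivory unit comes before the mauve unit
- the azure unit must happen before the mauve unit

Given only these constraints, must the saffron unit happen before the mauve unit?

There is a constraint chain the saffron unit → the ivory unit → the mauve unit.
That forces the saffron unit before the mauve unit in every valid schedule.

Yes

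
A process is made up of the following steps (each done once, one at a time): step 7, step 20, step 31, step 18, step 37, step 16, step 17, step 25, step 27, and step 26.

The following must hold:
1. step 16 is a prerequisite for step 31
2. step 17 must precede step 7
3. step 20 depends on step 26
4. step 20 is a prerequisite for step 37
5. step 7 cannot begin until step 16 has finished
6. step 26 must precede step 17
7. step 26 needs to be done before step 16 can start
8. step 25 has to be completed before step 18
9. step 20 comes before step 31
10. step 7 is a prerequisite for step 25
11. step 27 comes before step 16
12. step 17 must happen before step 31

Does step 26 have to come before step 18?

Yes

Chaining the stated constraints: step 26 → step 16 → step 7 → step 25 → step 18.
That forces step 26 before step 18 in every valid schedule.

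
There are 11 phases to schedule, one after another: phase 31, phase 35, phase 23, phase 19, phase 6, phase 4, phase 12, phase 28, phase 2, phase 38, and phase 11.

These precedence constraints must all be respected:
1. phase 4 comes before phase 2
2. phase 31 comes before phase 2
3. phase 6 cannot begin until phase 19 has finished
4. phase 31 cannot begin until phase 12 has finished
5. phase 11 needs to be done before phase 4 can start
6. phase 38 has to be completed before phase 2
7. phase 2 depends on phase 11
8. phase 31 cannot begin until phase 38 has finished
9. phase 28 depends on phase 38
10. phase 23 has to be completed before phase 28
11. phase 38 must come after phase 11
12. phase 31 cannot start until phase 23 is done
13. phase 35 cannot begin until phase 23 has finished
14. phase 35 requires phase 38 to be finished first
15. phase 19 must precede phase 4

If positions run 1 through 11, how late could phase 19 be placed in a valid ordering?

The phases that are forced after phase 19, directly or by a chain of constraints, are phase 6, phase 4, phase 2. That's 3 phases.
With 3 mandatory successors out of 11 phases total, the latest slot for phase 19 is 11−3 = 8, and it's reachable by doing all non-successors before phase 19.

8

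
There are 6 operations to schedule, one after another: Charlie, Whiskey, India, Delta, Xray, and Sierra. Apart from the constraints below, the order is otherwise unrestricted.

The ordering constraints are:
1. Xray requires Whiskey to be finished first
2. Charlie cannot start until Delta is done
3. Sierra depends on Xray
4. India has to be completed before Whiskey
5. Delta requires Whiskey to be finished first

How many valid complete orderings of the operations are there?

6

India is the only operation with nothing required before it, so every ordering starts there.
Systematically extending each partial ordering one operation at a time and counting, there are 6 complete orderings.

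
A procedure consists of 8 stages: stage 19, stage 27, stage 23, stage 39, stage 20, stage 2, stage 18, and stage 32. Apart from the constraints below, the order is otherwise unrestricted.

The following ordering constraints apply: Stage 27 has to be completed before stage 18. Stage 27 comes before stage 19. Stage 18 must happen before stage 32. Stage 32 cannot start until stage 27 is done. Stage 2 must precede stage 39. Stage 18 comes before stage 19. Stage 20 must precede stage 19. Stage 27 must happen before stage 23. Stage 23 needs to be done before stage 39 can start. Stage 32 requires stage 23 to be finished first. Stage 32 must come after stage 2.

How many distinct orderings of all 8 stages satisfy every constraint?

The stages with no prerequisites are stage 27, stage 20, stage 2; any of them can be placed first.
Enumerating by repeatedly choosing an available stage (one whose prerequisites are all placed) gives 379 distinct complete orderings.

379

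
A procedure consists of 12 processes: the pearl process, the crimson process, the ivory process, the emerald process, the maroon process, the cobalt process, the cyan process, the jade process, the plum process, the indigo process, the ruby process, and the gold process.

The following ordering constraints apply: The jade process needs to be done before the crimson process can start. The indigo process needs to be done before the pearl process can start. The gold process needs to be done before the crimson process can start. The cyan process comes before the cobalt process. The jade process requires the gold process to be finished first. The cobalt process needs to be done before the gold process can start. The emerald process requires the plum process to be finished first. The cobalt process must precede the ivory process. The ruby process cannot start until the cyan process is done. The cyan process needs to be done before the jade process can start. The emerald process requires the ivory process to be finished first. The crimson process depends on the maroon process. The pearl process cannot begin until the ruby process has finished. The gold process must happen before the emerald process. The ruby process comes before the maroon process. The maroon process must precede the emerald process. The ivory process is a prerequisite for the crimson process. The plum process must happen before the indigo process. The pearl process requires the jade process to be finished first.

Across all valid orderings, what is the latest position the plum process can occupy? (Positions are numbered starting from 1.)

Every process that must follow the plum process has to come after it. Tracing all chains starting from the plum process, those processes are: the pearl process, the emerald process, the indigo process — 3 in total.
With 3 mandatory successors out of 12 processes total, the latest slot for the plum process is 12−3 = 9, and it's reachable by doing all non-successors before the plum process.

9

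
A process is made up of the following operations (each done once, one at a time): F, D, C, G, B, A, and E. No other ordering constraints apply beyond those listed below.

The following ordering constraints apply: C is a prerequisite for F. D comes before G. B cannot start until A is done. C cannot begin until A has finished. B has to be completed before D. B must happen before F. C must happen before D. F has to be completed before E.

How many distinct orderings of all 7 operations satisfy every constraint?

12

Only A has no prerequisites, so it must go first.
Enumerating by repeatedly choosing an available operation (one whose prerequisites are all placed) gives 12 distinct complete orderings.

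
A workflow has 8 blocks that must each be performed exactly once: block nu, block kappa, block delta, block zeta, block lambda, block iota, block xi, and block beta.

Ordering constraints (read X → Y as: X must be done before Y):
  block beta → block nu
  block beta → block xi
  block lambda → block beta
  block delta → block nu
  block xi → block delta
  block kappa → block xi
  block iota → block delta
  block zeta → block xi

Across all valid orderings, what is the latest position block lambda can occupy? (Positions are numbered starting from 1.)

Every block that must follow block lambda has to come after it. Tracing all chains starting from block lambda, those blocks are: block nu, block delta, block xi, block beta — 4 in total.
With 4 mandatory successors out of 8 blocks total, the latest slot for block lambda is 8−4 = 4, and it's reachable by doing all non-successors before block lambda.

4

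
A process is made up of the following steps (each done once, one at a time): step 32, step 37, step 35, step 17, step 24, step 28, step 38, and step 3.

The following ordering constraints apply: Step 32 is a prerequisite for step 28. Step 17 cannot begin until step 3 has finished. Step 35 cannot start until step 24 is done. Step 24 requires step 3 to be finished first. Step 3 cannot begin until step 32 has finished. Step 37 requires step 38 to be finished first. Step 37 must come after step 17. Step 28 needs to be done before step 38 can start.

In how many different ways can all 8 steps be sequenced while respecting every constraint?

71

Only step 32 has no prerequisites, so it must go first.
Enumerating by repeatedly choosing an available step (one whose prerequisites are all placed) gives 71 distinct complete orderings.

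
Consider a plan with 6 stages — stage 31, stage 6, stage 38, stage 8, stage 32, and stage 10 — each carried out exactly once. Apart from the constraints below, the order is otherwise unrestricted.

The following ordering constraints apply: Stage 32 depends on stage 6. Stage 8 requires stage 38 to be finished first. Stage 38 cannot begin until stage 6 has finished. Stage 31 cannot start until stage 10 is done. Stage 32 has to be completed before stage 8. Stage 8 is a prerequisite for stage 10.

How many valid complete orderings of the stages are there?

Stage 6 is the only stage with nothing required before it, so every ordering starts there.
Enumerating by repeatedly choosing an available stage (one whose prerequisites are all placed) gives 2 distinct complete orderings.

2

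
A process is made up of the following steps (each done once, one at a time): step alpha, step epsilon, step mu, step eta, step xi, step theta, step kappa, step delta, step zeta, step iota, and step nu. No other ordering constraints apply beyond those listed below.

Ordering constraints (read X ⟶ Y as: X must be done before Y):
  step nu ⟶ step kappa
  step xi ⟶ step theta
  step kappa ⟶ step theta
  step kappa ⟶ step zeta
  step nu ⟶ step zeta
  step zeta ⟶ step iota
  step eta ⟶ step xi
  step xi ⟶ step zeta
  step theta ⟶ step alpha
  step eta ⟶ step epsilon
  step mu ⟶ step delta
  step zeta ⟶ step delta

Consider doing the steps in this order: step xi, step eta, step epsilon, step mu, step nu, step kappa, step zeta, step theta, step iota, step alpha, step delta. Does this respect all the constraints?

The sequence places step xi ahead of step eta.
Since step eta is required before step xi, the ordering is invalid.

No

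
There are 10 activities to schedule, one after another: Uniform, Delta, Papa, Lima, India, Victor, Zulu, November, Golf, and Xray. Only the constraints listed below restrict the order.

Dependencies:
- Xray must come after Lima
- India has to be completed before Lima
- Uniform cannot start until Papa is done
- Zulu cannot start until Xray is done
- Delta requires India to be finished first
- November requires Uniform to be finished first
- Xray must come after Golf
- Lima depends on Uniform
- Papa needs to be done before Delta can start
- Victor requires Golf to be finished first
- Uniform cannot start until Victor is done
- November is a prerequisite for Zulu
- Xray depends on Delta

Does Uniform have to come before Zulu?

Yes

There is a constraint chain Uniform → November → Zulu.
Hence Uniform necessarily comes before Zulu.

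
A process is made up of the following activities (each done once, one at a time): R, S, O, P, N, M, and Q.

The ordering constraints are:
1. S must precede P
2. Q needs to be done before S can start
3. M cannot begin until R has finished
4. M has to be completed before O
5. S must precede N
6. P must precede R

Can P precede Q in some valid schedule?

No

The constraints give a chain Q → S → P, which forces Q before P.
So no valid ordering can have P before Q.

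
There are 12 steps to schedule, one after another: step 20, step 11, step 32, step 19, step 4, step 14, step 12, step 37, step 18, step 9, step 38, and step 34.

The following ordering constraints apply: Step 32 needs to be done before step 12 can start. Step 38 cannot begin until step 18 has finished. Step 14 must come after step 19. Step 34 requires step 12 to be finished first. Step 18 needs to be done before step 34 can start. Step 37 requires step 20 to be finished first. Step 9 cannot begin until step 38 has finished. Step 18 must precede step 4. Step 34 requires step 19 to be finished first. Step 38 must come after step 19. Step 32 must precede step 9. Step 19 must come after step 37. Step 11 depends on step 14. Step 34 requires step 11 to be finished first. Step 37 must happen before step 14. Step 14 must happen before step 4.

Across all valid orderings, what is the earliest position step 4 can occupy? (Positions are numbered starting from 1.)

6

Working backwards through the constraints from step 4, its full set of required predecessors is step 20, step 19, step 14, step 37, step 18 — 5 of them.
So at minimum 5 steps come before step 4, putting step 4 no earlier than position 6. That position is achievable by scheduling exactly those predecessors first.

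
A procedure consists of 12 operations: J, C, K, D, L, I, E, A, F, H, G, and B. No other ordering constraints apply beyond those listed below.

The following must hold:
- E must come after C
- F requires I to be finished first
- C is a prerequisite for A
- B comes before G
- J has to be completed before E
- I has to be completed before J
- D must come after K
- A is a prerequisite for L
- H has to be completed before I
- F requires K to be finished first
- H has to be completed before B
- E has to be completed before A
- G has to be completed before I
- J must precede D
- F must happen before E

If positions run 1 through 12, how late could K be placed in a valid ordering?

The operations that are forced after K, directly or by a chain of constraints, are D, L, E, A, F. That's 5 operations.
So at least 5 operations follow K, putting K no later than position 7. That position is achievable by scheduling everything else first.

7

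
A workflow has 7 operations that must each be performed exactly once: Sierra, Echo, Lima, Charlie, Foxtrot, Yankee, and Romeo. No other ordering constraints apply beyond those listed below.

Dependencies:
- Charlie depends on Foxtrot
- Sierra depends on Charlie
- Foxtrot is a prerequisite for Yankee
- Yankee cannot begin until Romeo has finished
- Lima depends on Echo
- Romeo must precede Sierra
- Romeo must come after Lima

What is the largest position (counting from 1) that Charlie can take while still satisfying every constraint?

6

Following the constraints forward from Charlie, its only required successor is Sierra.
With 1 mandatory successor out of 7 operations total, the latest slot for Charlie is 7−1 = 6, and it's reachable by doing all non-successors before Charlie.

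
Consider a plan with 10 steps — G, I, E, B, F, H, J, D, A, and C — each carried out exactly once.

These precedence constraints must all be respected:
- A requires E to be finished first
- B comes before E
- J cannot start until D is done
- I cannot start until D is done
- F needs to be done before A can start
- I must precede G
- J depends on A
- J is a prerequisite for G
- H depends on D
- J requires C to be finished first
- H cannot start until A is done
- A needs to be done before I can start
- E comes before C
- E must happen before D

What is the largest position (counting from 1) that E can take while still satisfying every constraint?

Following every chain forward from E, the steps that must come later are G, I, H, J, D, A, C — 7 of them.
So at least 7 steps follow E, putting E no later than position 3. That position is achievable by scheduling everything else first.

3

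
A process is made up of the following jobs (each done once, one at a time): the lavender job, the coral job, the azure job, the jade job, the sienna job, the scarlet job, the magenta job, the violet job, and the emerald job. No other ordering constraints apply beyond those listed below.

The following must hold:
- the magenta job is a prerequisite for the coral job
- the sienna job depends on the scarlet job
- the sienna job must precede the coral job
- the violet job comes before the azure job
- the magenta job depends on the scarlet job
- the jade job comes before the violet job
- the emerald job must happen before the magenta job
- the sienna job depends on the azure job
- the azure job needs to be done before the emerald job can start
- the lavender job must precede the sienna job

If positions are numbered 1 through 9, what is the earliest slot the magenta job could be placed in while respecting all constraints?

6

Working backwards through the constraints from the magenta job, its full set of required predecessors is the azure job, the jade job, the scarlet job, the violet job, the emerald job — 5 of them.
So at minimum 5 jobs come before the magenta job, putting the magenta job no earlier than position 6. That position is achievable by scheduling exactly those predecessors first.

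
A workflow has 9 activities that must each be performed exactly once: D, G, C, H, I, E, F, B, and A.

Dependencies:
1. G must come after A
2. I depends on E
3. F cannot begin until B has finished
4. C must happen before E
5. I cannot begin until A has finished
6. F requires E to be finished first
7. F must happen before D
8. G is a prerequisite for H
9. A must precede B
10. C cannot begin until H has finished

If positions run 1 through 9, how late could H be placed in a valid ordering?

Following every chain forward from H, the activities that must come later are D, C, I, E, F — 5 of them.
So at least 5 activities follow H, putting H no later than position 4. That position is achievable by scheduling everything else first.

4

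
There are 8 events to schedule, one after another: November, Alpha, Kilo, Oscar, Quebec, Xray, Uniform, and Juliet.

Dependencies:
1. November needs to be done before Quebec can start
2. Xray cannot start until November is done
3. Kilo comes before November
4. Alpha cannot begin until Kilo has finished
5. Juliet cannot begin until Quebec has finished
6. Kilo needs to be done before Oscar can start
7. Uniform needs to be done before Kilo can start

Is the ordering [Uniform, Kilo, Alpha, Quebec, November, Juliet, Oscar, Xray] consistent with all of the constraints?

In the proposed order, Quebec appears before November.
Since November is required before Quebec, the ordering is invalid.

No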